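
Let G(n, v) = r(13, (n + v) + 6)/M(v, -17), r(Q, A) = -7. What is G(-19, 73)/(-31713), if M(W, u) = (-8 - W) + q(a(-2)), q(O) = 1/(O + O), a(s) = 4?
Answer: -56/20518311 ≈ -2.7293e-6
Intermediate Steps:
q(O) = 1/(2*O)
M(W, u) = -63/8 - W (M(W, u) = (-8 - W) + (½)/4 = (-8 - W) + (½)*(¼) = (-8 - W) + ⅛ = -63/8 - W)
G(n, v) = -7/(-63/8 - v)
G(-19, 73)/(-31713) = (56/(63 + 8*73))/(-31713) = (56/(63 + 584))*(-1/31713) = (56/647)*(-1/31713) = -56/20518311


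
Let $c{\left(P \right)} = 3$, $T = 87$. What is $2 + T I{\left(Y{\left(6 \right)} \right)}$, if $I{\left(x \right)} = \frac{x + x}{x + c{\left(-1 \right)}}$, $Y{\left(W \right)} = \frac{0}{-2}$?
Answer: $2$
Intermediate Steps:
$Y{\left(W \right)} = 0$ ($Y{\left(W \right)} = 0 \left(- \frac{1}{2}\right) = 0$)
$I{\left(x \right)} = \frac{2 x}{3 + x}$ ($I{\left(x \right)} = \frac{x + x}{x + 3} = \frac{2 x}{3 + x}$)
$2 + T I{\left(Y{\left(6 \right)} \right)} = 2 + 87 \cdot 2 \cdot 0 \frac{1}{3 + 0} = 2 + 87 \cdot 2 \cdot 0 \cdot \frac{1}{3} = 2 + 87 \cdot 0 = 2 + 0 = 2$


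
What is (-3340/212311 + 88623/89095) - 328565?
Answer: -6215067259127472/18915848545 ≈ -3.2856e+5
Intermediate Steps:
(-3340/212311 + 88623/89095) - 328565 = 18518060453/18915848545 - 328565 = -6215067259127472/18915848545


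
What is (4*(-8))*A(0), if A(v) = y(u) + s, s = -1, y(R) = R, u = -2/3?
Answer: 160/3 ≈ 53.333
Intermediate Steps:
u = -⅔ (u = -2*⅓ = -⅔ ≈ -0.66667)
A(v) = -5/3 (A(v) = -⅔ - 1 = -5/3)
(4*(-8))*A(0) = (4*(-8))*(-5/3) = -32*(-5/3) = 160/3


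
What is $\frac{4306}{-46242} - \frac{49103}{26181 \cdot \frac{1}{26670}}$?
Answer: $- \frac{3364309601767}{67258989} \approx -50020.0$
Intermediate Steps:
$\frac{4306}{-46242} - \frac{49103}{26181 \cdot \frac{1}{26670}} = 4306 \left(- \frac{1}{46242}\right) - \frac{49103}{26181 \cdot \frac{1}{26670}} = - \frac{2153}{23121} - \frac{49103}{\frac{8727}{8890}} = - \frac{2153}{23121} - \frac{436525670}{8727} = - \frac{3364309601767}{67258989}$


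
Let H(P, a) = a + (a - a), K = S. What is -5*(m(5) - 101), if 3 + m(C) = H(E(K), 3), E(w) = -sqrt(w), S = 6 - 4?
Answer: 505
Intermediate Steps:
S = 2
K = 2
H(P, a) = a (H(P, a) = a + 0 = a)
m(C) = 0 (m(C) = -3 + 3 = 0)
-5*(m(5) - 101) = -5*(0 - 101) = -5*(-101) = 505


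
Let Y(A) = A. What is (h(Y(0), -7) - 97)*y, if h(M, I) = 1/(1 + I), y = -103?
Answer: 60049/6 ≈ 10008.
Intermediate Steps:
(h(Y(0), -7) - 97)*y = (1/(1 - 7) - 97)*(-103) = (1/(-6) - 97)*(-103) = (-1/6 - 97)*(-103) = -583/6*(-103) = 60049/6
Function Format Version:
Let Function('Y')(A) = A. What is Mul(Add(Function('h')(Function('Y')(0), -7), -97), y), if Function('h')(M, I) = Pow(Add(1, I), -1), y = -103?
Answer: Rational(60049, 6) ≈ 10008.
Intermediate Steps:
Mul(Add(Function('h')(Function('Y')(0), -7), -97), y) = Mul(Add(Pow(Add(1, -7), -1), -97), -103) = Mul(Add(Pow(-6, -1), -97), -103) = Mul(Add(Rational(-1, 6), -97), -103) = Mul(Rational(-583, 6), -103) = Rational(60049, 6)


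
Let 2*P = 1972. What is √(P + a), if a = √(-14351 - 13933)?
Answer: √(986 + 2*I*√7071) ≈ 31.514 + 2.6683*I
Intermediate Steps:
P = 986 (P = (½)*1972 = 986)
a = 2*I*√7071 (a = √(-28284) = 2*I*√7071 ≈ 168.18*I)
√(P + a) = √(986 + 2*I*√7071)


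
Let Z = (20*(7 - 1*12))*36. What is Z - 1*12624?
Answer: -16224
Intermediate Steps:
Z = -3600 (Z = (20*(7 - 12))*36 = (20*(-5))*36 = -100*36 = -3600)
Z - 1*12624 = -3600 - 1*12624 = -3600 - 12624 = -16224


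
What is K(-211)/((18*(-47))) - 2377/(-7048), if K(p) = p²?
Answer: -155886533/2981304 ≈ -52.288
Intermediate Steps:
K(-211)/((18*(-47))) - 2377/(-7048) = (-211)²/((18*(-47))) - 2377/(-7048) = 44521/(-846) - 2377*(-1/7048) = 44521*(-1/846) + 2377/7048 = -44521/846 + 2377/7048 = -155886533/2981304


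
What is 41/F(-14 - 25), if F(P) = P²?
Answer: 41/1521 ≈ 0.026956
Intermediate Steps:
41/F(-14 - 25) = 41/((-14 - 25)²) = 41/((-39)²) = 41/1521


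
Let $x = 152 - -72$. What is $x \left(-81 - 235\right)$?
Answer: $-70784$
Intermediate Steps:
$x = 224$ ($x = 152 + 72 = 224$)
$x \left(-81 - 235\right) = 224 \left(-81 - 235\right) = 224 \left(-316\right) = -70784$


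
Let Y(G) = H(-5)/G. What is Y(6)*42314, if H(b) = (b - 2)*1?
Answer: -148099/3 ≈ -49366.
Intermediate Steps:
H(b) = -2 + b (H(b) = (-2 + b)*1 = -2 + b)
Y(G) = -7/G (Y(G) = (-2 - 5)/G = -7/G)
Y(6)*42314 = -7/6*42314 = -148099/3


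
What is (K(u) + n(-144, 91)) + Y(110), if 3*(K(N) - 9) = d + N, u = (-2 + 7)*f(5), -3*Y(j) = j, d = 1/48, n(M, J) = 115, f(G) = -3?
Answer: 11857/144 ≈ 82.340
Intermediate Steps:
d = 1/48 ≈ 0.020833
Y(j) = -j/3
u = -15 (u = (-2 + 7)*(-3) = 5*(-3) = -15)
K(N) = 1297/144 + N/3 (K(N) = 9 + (1/48 + N)/3 = 9 + (1/144 + N/3) = 1297/144 + N/3)
(K(u) + n(-144, 91)) + Y(110) = ((1297/144 + (⅓)*(-15)) + 115) - ⅓*110 = ((1297/144 - 5) + 115) - 110/3 = (577/144 + 115) - 110/3 = 17137/144 - 110/3 = 11857/144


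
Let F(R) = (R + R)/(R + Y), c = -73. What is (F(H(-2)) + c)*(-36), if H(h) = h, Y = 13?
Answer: 29052/11 ≈ 2641.1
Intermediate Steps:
F(R) = 2*R/(13 + R) (F(R) = (R + R)/(R + 13) = (2*R)/(13 + R) = 2*R/(13 + R))
(F(H(-2)) + c)*(-36) = (2*(-2)/(13 - 2) - 73)*(-36) = (2*(-2)/11 - 73)*(-36) = (2*(-2)*(1/11) - 73)*(-36) = (-4/11 - 73)*(-36) = -807/11*(-36) = 29052/11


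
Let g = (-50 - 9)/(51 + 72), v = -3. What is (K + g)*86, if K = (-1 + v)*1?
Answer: -47386/123 ≈ -385.25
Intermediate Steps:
g = -59/123 ≈ -0.47967
K = -4 (K = (-1 - 3)*1 = -4*1 = -4)
(K + g)*86 = (-4 - 59/123)*86 = -551/123*86 = -47386/123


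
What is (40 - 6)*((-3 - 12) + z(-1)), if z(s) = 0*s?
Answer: -510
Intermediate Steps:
z(s) = 0
(40 - 6)*((-3 - 12) + z(-1)) = (40 - 6)*((-3 - 12) + 0) = 34*(-15 + 0) = 34*(-15) = -510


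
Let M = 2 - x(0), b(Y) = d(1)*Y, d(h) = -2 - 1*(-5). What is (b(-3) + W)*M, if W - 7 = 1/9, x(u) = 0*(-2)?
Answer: -34/9 ≈ -3.7778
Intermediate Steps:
d(h) = 3 (d(h) = -2 + 5 = 3)
x(u) = 0
b(Y) = 3*Y
M = 2 (M = 2 - 1*0 = 2 + 0 = 2)
W = 64/9 (W = 7 + 1/9 = 7 + ⅑ = 64/9 ≈ 7.1111)
(b(-3) + W)*M = (3*(-3) + 64/9)*2 = (-9 + 64/9)*2 = -17/9*2 = -34/9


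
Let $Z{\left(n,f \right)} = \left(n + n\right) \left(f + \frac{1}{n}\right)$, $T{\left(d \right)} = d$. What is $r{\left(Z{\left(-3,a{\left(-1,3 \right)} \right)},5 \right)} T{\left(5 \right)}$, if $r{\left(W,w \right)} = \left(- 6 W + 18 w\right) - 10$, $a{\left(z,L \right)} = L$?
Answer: $880$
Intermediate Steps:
$Z{\left(n,f \right)} = 2 n \left(f + \frac{1}{n}\right)$
$r{\left(W,w \right)} = -10 - 6 W + 18 w$
$r{\left(Z{\left(-3,a{\left(-1,3 \right)} \right)},5 \right)} T{\left(5 \right)} = \left(-10 - 6 \left(2 + 2 \cdot 3 \left(-3\right)\right) + 18 \cdot 5\right) 5 = \left(-10 - 6 \left(2 - 18\right) + 90\right) 5 = \left(-10 - -96 + 90\right) 5 = \left(-10 + 96 + 90\right) 5 = 176 \cdot 5 = 880$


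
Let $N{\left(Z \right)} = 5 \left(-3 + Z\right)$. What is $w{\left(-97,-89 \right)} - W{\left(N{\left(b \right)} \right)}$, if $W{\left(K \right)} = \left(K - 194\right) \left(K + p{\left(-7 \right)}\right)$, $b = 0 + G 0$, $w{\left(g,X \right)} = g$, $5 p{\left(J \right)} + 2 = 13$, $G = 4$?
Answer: $- \frac{13861}{5} \approx -2772.2$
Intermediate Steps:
$p{\left(J \right)} = \frac{11}{5}$ ($p{\left(J \right)} = - \frac{2}{5} + \frac{1}{5} \cdot 13 = - \frac{2}{5} + \frac{13}{5} = \frac{11}{5}$)
$b = 0$ ($b = 0 + 4 \cdot 0 = 0 + 0 = 0$)
$N{\left(Z \right)} = -15 + 5 Z$
$W{\left(K \right)} = \left(-194 + K\right) \left(\frac{11}{5} + K\right)$ ($W{\left(K \right)} = \left(K - 194\right) \left(K + \frac{11}{5}\right) = \left(-194 + K\right) \left(\frac{11}{5} + K\right)$)
$w{\left(-97,-89 \right)} - W{\left(N{\left(b \right)} \right)} = -97 - \left(- \frac{2134}{5} + \left(-15 + 5 \cdot 0\right)^{2} - \frac{959 \left(-15 + 5 \cdot 0\right)}{5}\right) = -97 - \left(- \frac{2134}{5} + \left(-15 + 0\right)^{2} - \frac{959 \left(-15 + 0\right)}{5}\right) = -97 - \left(- \frac{2134}{5} + \left(-15\right)^{2} - -2877\right) = -97 - \left(- \frac{2134}{5} + 225 + 2877\right) = -97 - \frac{13376}{5} = - \frac{13861}{5}$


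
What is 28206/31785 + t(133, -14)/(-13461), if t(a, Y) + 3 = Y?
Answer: 126740437/142619295 ≈ 0.88866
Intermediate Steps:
t(a, Y) = -3 + Y
28206/31785 + t(133, -14)/(-13461) = 28206/31785 + (-3 - 14)/(-13461) = 28206*(1/31785) - 17*(-1/13461) = 9402/10595 + 17/13461 = 126740437/142619295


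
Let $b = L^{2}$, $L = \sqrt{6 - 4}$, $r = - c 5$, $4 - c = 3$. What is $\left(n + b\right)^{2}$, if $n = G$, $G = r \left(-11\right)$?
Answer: $3249$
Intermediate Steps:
$c = 1$ ($c = 4 - 3 = 1$)
$r = -5$ ($r = \left(-1\right) 1 \cdot 5 = \left(-1\right) 5 = -5$)
$G = 55$ ($G = \left(-5\right) \left(-11\right) = 55$)
$n = 55$
$L = \sqrt{2} \approx 1.4142$
$b = 2$ ($b = \left(\sqrt{2}\right)^{2} = 2$)
$\left(n + b\right)^{2} = \left(55 + 2\right)^{2} = 57^{2} = 3249$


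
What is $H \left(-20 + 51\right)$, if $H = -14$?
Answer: $-434$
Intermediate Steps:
$H \left(-20 + 51\right) = - 14 \left(-20 + 51\right) = \left(-14\right) 31 = -434$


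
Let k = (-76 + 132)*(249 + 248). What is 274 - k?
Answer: -27558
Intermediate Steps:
k = 27832 (k = 56*497 = 27832)
274 - k = 274 - 1*27832 = 274 - 27832 = -27558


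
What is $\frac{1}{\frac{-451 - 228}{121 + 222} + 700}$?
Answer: $\frac{49}{34203} \approx 0.0014326$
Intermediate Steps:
$\frac{1}{\frac{-451 - 228}{121 + 222} + 700} = \frac{1}{- \frac{679}{343} + 700} = \frac{1}{\left(-679\right) \frac{1}{343} + 700} = \frac{1}{- \frac{97}{49} + 700} = \frac{1}{\frac{34203}{49}} = \frac{49}{34203}$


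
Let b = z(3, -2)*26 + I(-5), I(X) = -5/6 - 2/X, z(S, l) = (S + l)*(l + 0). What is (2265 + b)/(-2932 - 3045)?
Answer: -66377/179310 ≈ -0.37018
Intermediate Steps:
z(S, l) = l*(S + l) (z(S, l) = (S + l)*l = l*(S + l))
I(X) = -5/6 - 2/X (I(X) = -5*1/6 - 2/X = -5/6 - 2/X)
b = -1573/30 (b = -2*(3 - 2)*26 + (-5/6 - 2/(-5)) = -2*1*26 + (-5/6 - 2*(-1/5)) = -2*26 + (-5/6 + 2/5) = -52 - 13/30 = -1573/30 ≈ -52.433)
(2265 + b)/(-2932 - 3045) = (2265 - 1573/30)/(-2932 - 3045) = (66377/30)/(-5977) = (66377/30)*(-1/5977) = -66377/179310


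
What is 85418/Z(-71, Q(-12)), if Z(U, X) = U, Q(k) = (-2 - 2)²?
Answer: -85418/71 ≈ -1203.1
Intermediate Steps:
Q(k) = 16 (Q(k) = (-4)² = 16)
85418/Z(-71, Q(-12)) = 85418/(-71) = 85418*(-1/71) = -85418/71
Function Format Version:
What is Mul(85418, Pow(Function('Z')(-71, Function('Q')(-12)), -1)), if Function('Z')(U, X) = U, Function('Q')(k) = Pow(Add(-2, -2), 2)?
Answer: Rational(-85418, 71) ≈ -1203.1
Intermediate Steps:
Function('Q')(k) = 16 (Function('Q')(k) = Pow(-4, 2) = 16)
Mul(85418, Pow(Function('Z')(-71, Function('Q')(-12)), -1)) = Mul(85418, Pow(-71, -1)) = Mul(85418, Rational(-1, 71)) = Rational(-85418, 71)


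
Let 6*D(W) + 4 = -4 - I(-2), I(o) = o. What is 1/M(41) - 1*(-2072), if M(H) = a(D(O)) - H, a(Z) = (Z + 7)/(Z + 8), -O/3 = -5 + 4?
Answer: 582225/281 ≈ 2072.0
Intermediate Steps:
O = 3 (O = -3*(-5 + 4) = -3*(-1) = 3)
D(W) = -1 (D(W) = -2/3 + (-4 - 1*(-2))/6 = -2/3 + (-4 + 2)/6 = -2/3 + (1/6)*(-2) = -2/3 - 1/3 = -1)
a(Z) = (7 + Z)/(8 + Z)
M(H) = 6/7 - H (M(H) = (7 - 1)/(8 - 1) - H = 6/7 - H)
1/M(41) - 1*(-2072) = 1/(6/7 - 1*41) - 1*(-2072) = 1/(6/7 - 41) + 2072 = 1/(-281/7) + 2072 = -7/281 + 2072 = 582225/281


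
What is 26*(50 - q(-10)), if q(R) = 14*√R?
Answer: 1300 - 364*I*√10 ≈ 1300.0 - 1151.1*I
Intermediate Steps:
26*(50 - q(-10)) = 26*(50 - 14*√(-10)) = 26*(50 - 14*I*√10) = 1300 - 364*I*√10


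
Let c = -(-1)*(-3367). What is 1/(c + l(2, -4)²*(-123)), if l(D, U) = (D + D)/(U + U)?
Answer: -4/13591 ≈ -0.00029431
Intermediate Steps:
l(D, U) = D/U (l(D, U) = (2*D)/((2*U)) = (2*D)*(1/(2*U)) = D/U)
c = -3367 (c = -1*3367 = -3367)
1/(c + l(2, -4)²*(-123)) = 1/(-3367 + (2/(-4))²*(-123)) = 1/(-3367 + (2*(-¼))²*(-123)) = 1/(-3367 + (-½)²*(-123)) = 1/(-3367 + (¼)*(-123)) = 1/(-3367 - 123/4) = 1/(-13591/4) = -4/13591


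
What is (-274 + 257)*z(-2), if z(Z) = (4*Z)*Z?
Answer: -272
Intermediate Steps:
z(Z) = 4*Z**2
(-274 + 257)*z(-2) = (-274 + 257)*(4*(-2)**2) = -68*4 = -17*16 = -272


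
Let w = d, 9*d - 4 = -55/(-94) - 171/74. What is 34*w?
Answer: 134470/15651 ≈ 8.5918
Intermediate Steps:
d = 3955/15651 (d = 4/9 + (-55/(-94) - 171/74)/9 = 4/9 + (-55*(-1/94) - 171*1/74)/9 = 4/9 + (55/94 - 171/74)/9 = 4/9 + (⅑)*(-3001/1739) = 4/9 - 3001/15651 = 3955/15651 ≈ 0.25270)
w = 3955/15651 ≈ 0.25270
34*w = 34*(3955/15651) = 134470/15651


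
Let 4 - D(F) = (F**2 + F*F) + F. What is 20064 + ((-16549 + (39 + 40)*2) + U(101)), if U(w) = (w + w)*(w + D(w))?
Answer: -4116723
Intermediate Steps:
D(F) = 4 - F - 2*F**2 (D(F) = 4 - ((F**2 + F*F) + F) = 4 - ((F**2 + F**2) + F) = 4 - (2*F**2 + F) = 4 - (F + 2*F**2) = 4 + (-F - 2*F**2) = 4 - F - 2*F**2)
U(w) = 2*w*(4 - 2*w**2) (U(w) = (w + w)*(w + (4 - w - 2*w**2)) = (2*w)*(4 - 2*w**2) = 2*w*(4 - 2*w**2))
20064 + ((-16549 + (39 + 40)*2) + U(101)) = 20064 + ((-16549 + (39 + 40)*2) + 4*101*(2 - 1*101**2)) = 20064 + ((-16549 + 79*2) + 4*101*(2 - 1*10201)) = 20064 + ((-16549 + 158) + 4*101*(2 - 10201)) = 20064 + (-16391 + 4*101*(-10199)) = 20064 + (-16391 - 4120396) = 20064 - 4136787 = -4116723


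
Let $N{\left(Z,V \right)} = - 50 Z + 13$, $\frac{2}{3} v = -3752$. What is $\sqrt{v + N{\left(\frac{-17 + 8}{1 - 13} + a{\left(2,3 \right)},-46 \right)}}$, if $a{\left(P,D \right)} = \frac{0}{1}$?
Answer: $\frac{i \sqrt{22610}}{2} \approx 75.183 i$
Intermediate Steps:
$a{\left(P,D \right)} = 0$ ($a{\left(P,D \right)} = 0 \cdot 1 = 0$)
$v = -5628$ ($v = \frac{3}{2} \left(-3752\right) = -5628$)
$N{\left(Z,V \right)} = 13 - 50 Z$
$\sqrt{v + N{\left(\frac{-17 + 8}{1 - 13} + a{\left(2,3 \right)},-46 \right)}} = \sqrt{-5628 + \left(13 - 50 \left(\frac{-17 + 8}{1 - 13} + 0\right)\right)} = \sqrt{-5628 + \left(13 - 50 \left(- \frac{9}{-12} + 0\right)\right)} = \sqrt{-5628 + \left(13 - 50 \left(\left(-9\right) \left(- \frac{1}{12}\right) + 0\right)\right)} = \sqrt{-5628 + \left(13 - 50 \left(\frac{3}{4} + 0\right)\right)} = \sqrt{-5628 + \left(13 - \frac{75}{2}\right)} = \sqrt{-5628 - \frac{49}{2}} = \sqrt{- \frac{11305}{2}} = \frac{i \sqrt{22610}}{2}$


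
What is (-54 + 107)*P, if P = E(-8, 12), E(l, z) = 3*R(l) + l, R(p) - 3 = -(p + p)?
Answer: 2597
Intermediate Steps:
R(p) = 3 - 2*p (R(p) = 3 - (p + p) = 3 - 2*p)
E(l, z) = 9 - 5*l (E(l, z) = 3*(3 - 2*l) + l = (9 - 6*l) + l = 9 - 5*l)
P = 49 (P = 9 - 5*(-8) = 9 + 40 = 49)
(-54 + 107)*P = (-54 + 107)*49 = 53*49 = 2597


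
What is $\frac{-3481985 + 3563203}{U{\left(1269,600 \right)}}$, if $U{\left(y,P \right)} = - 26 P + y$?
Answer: $- \frac{81218}{14331} \approx -5.6673$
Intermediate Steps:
$U{\left(y,P \right)} = y - 26 P$
$\frac{-3481985 + 3563203}{U{\left(1269,600 \right)}} = \frac{-3481985 + 3563203}{1269 - 15600} = \frac{81218}{1269 - 15600} = \frac{81218}{-14331} = 81218 \left(- \frac{1}{14331}\right) = - \frac{81218}{14331}$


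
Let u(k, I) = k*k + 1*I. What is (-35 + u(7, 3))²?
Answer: 289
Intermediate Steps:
u(k, I) = I + k² (u(k, I) = k² + I = I + k²)
(-35 + u(7, 3))² = (-35 + (3 + 7²))² = (-35 + (3 + 49))² = (-35 + 52)² = 17² = 289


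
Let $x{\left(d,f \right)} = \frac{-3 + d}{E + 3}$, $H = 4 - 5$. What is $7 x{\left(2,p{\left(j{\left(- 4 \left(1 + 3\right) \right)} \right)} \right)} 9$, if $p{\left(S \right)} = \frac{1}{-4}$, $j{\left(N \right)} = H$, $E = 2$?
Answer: $- \frac{63}{5} \approx -12.6$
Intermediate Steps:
$H = -1$ ($H = 4 - 5 = -1$)
$j{\left(N \right)} = -1$
$p{\left(S \right)} = - \frac{1}{4}$
$x{\left(d,f \right)} = - \frac{3}{5} + \frac{d}{5}$ ($x{\left(d,f \right)} = \frac{-3 + d}{2 + 3} = \frac{-3 + d}{5} = \left(-3 + d\right) \frac{1}{5} = - \frac{3}{5} + \frac{d}{5}$)
$7 x{\left(2,p{\left(j{\left(- 4 \left(1 + 3\right) \right)} \right)} \right)} 9 = 7 \left(- \frac{3}{5} + \frac{1}{5} \cdot 2\right) 9 = 7 \left(- \frac{3}{5} + \frac{2}{5}\right) 9 = 7 \left(- \frac{1}{5}\right) 9 = \left(- \frac{7}{5}\right) 9 = - \frac{63}{5}$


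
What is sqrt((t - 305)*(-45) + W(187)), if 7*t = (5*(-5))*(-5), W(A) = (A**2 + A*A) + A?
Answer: 5*sqrt(162771)/7 ≈ 288.18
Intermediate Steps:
W(A) = A + 2*A**2 (W(A) = (A**2 + A**2) + A = 2*A**2 + A = A + 2*A**2)
t = 125/7 (t = ((5*(-5))*(-5))/7 = (-25*(-5))/7 = (1/7)*125 = 125/7 ≈ 17.857)
sqrt((t - 305)*(-45) + W(187)) = sqrt((125/7 - 305)*(-45) + 187*(1 + 2*187)) = sqrt(-2010/7*(-45) + 187*(1 + 374)) = sqrt(90450/7 + 187*375) = sqrt(90450/7 + 70125) = sqrt(581325/7) = 5*sqrt(162771)/7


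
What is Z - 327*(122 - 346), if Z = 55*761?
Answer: 115103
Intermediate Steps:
Z = 41855
Z - 327*(122 - 346) = 41855 - 327*(122 - 346) = 41855 - 327*(-224) = 41855 + 73248 = 115103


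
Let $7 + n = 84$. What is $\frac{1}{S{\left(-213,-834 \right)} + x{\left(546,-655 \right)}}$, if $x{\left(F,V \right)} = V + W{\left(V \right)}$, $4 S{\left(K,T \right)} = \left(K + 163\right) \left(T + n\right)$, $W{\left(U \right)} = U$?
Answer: $\frac{2}{16305} \approx 0.00012266$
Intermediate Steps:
$n = 77$ ($n = -7 + 84 = 77$)
$S{\left(K,T \right)} = \frac{\left(77 + T\right) \left(163 + K\right)}{4}$ ($S{\left(K,T \right)} = \frac{\left(K + 163\right) \left(T + 77\right)}{4} = \frac{\left(163 + K\right) \left(77 + T\right)}{4} = \frac{\left(77 + T\right) \left(163 + K\right)}{4}$)
$x{\left(F,V \right)} = 2 V$ ($x{\left(F,V \right)} = V + V = 2 V$)
$\frac{1}{S{\left(-213,-834 \right)} + x{\left(546,-655 \right)}} = \frac{1}{\left(\frac{12551}{4} + \frac{77}{4} \left(-213\right) + \frac{163}{4} \left(-834\right) + \frac{1}{4} \left(-213\right) \left(-834\right)\right) + 2 \left(-655\right)} = \frac{1}{\left(\frac{12551}{4} - \frac{16401}{4} - \frac{67971}{2} + \frac{88821}{2}\right) - 1310} = \frac{1}{\frac{18925}{2} - 1310} = \frac{1}{\frac{16305}{2}} = \frac{2}{16305}$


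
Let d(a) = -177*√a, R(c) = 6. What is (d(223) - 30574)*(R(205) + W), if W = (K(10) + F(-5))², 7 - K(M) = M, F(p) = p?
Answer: -2140180 - 12390*√223 ≈ -2.3252e+6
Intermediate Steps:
K(M) = 7 - M
W = 64 (W = ((7 - 1*10) - 5)² = ((7 - 10) - 5)² = (-3 - 5)² = (-8)² = 64)
(d(223) - 30574)*(R(205) + W) = (-177*√223 - 30574)*(6 + 64) = (-30574 - 177*√223)*70 = -2140180 - 12390*√223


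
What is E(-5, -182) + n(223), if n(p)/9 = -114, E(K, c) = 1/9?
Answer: -9233/9 ≈ -1025.9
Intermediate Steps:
E(K, c) = 1/9
n(p) = -1026 (n(p) = 9*(-114) = -1026)
E(-5, -182) + n(223) = 1/9 - 1026 = -9233/9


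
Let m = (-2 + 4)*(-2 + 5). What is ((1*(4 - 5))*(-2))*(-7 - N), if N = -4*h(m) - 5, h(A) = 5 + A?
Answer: 84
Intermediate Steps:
m = 6 (m = 2*3 = 6)
N = -49 (N = -4*(5 + 6) - 5 = -4*11 - 5 = -44 - 5 = -49)
((1*(4 - 5))*(-2))*(-7 - N) = ((1*(4 - 5))*(-2))*(-7 - 1*(-49)) = ((1*(-1))*(-2))*(-7 + 49) = -1*(-2)*42 = 2*42 = 84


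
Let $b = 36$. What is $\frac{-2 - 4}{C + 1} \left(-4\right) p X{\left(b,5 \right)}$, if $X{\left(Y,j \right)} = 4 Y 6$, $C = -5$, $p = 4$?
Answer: $-20736$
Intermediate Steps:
$X{\left(Y,j \right)} = 24 Y$
$\frac{-2 - 4}{C + 1} \left(-4\right) p X{\left(b,5 \right)} = \frac{-2 - 4}{-5 + 1} \left(-4\right) 4 \cdot 24 \cdot 36 = - \frac{6}{-4} \left(-4\right) 4 \cdot 864 = \left(-6\right) \left(- \frac{1}{4}\right) \left(-4\right) 4 \cdot 864 = \frac{3}{2} \left(-4\right) 4 \cdot 864 = \left(-6\right) 4 \cdot 864 = \left(-24\right) 864 = -20736$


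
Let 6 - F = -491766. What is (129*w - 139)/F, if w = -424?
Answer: -54835/491772 ≈ -0.11150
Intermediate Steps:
F = 491772 (F = 6 - 1*(-491766) = 6 + 491766 = 491772)
(129*w - 139)/F = (129*(-424) - 139)/491772 = (-54696 - 139)*(1/491772) = -54835*1/491772 = -54835/491772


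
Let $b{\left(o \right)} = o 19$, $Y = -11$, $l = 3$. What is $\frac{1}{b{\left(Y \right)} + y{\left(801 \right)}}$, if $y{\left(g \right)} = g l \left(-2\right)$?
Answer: $- \frac{1}{5015} \approx -0.0001994$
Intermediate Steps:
$y{\left(g \right)} = - 6 g$ ($y{\left(g \right)} = g 3 \left(-2\right) = 3 g \left(-2\right) = - 6 g$)
$b{\left(o \right)} = 19 o$
$\frac{1}{b{\left(Y \right)} + y{\left(801 \right)}} = \frac{1}{19 \left(-11\right) - 4806} = \frac{1}{-209 - 4806} = \frac{1}{-5015} = - \frac{1}{5015}$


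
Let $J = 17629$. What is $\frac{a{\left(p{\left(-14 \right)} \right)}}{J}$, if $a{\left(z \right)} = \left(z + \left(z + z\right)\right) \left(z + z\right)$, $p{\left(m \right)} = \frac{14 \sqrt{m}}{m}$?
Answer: $- \frac{84}{17629} \approx -0.0047649$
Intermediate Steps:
$p{\left(m \right)} = \frac{14}{\sqrt{m}}$
$a{\left(z \right)} = 6 z^{2}$ ($a{\left(z \right)} = \left(z + 2 z\right) 2 z = 3 z 2 z = 6 z^{2}$)
$\frac{a{\left(p{\left(-14 \right)} \right)}}{J} = \frac{6 \left(\frac{14}{i \sqrt{14}}\right)^{2}}{17629} = 6 \left(14 \left(- \frac{i \sqrt{14}}{14}\right)\right)^{2} \cdot \frac{1}{17629} = 6 \left(- i \sqrt{14}\right)^{2} \cdot \frac{1}{17629} = 6 \left(-14\right) \frac{1}{17629} = \left(-84\right) \frac{1}{17629} = - \frac{84}{17629}$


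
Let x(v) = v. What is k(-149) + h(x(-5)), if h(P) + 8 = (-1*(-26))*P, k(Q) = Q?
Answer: -287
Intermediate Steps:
h(P) = -8 + 26*P (h(P) = -8 + (-1*(-26))*P = -8 + 26*P)
k(-149) + h(x(-5)) = -149 + (-8 + 26*(-5)) = -149 + (-8 - 130) = -149 - 138 = -287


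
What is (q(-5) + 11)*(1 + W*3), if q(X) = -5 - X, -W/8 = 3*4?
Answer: -3157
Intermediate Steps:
W = -96 (W = -24*4 = -8*12 = -96)
(q(-5) + 11)*(1 + W*3) = ((-5 - 1*(-5)) + 11)*(1 - 96*3) = ((-5 + 5) + 11)*(1 - 288) = (0 + 11)*(-287) = 11*(-287) = -3157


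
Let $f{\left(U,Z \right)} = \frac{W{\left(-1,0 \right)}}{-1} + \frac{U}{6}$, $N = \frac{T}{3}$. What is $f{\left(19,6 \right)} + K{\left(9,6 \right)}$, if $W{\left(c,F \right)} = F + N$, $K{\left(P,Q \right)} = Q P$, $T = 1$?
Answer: $\frac{341}{6} \approx 56.833$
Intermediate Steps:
$N = \frac{1}{3}$ ($N = 1 \cdot \frac{1}{3} = \frac{1}{3} \approx 0.33333$)
$K{\left(P,Q \right)} = P Q$
$W{\left(c,F \right)} = \frac{1}{3} + F$ ($W{\left(c,F \right)} = F + \frac{1}{3} = \frac{1}{3} + F$)
$f{\left(U,Z \right)} = - \frac{1}{3} + \frac{U}{6}$ ($f{\left(U,Z \right)} = \frac{\frac{1}{3} + 0}{-1} + \frac{U}{6} = \frac{1}{3} \left(-1\right) + U \frac{1}{6} = - \frac{1}{3} + \frac{U}{6}$)
$f{\left(19,6 \right)} + K{\left(9,6 \right)} = \left(- \frac{1}{3} + \frac{1}{6} \cdot 19\right) + 9 \cdot 6 = \left(- \frac{1}{3} + \frac{19}{6}\right) + 54 = \frac{17}{6} + 54 = \frac{341}{6}$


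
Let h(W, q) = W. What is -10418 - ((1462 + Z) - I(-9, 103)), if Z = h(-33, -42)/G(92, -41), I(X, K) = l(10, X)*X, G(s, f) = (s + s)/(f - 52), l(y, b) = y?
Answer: -2205549/184 ≈ -11987.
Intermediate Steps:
G(s, f) = 2*s/(-52 + f) (G(s, f) = (2*s)/(-52 + f) = 2*s/(-52 + f))
I(X, K) = 10*X
Z = 3069/184 (Z = -33/(2*92/(-52 - 41)) = -33/(2*92/(-93)) = -33/(2*92*(-1/93)) = -33/(-184/93) = -33*(-93/184) = 3069/184 ≈ 16.679)
-10418 - ((1462 + Z) - I(-9, 103)) = -10418 - ((1462 + 3069/184) - 10*(-9)) = -10418 - (272077/184 - 1*(-90)) = -10418 - (272077/184 + 90) = -10418 - 1*288637/184 = -10418 - 288637/184 = -2205549/184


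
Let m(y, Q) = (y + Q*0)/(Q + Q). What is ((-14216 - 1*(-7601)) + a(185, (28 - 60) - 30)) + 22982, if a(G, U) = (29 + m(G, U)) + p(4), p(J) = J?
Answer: 2033415/124 ≈ 16399.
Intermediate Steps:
m(y, Q) = y/(2*Q) (m(y, Q) = (y + 0)/((2*Q)) = y*(1/(2*Q)) = y/(2*Q))
a(G, U) = 33 + G/(2*U) (a(G, U) = (29 + G/(2*U)) + 4 = 33 + G/(2*U))
((-14216 - 1*(-7601)) + a(185, (28 - 60) - 30)) + 22982 = ((-14216 - 1*(-7601)) + (33 + (½)*185/((28 - 60) - 30))) + 22982 = ((-14216 + 7601) + (33 + (½)*185/(-32 - 30))) + 22982 = (-6615 + (33 + (½)*185/(-62))) + 22982 = (-6615 + (33 + (½)*185*(-1/62))) + 22982 = (-6615 + (33 - 185/124)) + 22982 = (-6615 + 3907/124) + 22982 = -816353/124 + 22982 = 2033415/124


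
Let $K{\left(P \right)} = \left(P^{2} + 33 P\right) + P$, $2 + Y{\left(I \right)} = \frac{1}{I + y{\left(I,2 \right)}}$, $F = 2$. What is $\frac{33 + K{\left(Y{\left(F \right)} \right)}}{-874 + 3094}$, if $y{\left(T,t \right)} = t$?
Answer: $- \frac{25}{2368} \approx -0.010557$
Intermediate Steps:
$Y{\left(I \right)} = -2 + \frac{1}{2 + I}$ ($Y{\left(I \right)} = -2 + \frac{1}{I + 2} = -2 + \frac{1}{2 + I}$)
$K{\left(P \right)} = P^{2} + 34 P$
$\frac{33 + K{\left(Y{\left(F \right)} \right)}}{-874 + 3094} = \frac{33 + \frac{-3 - 4}{2 + 2} \left(34 + \frac{-3 - 4}{2 + 2}\right)}{-874 + 3094} = \frac{33 + \frac{-3 - 4}{4} \left(34 + \frac{-3 - 4}{4}\right)}{2220} = \left(33 + \frac{1}{4} \left(-7\right) \left(34 + \frac{1}{4} \left(-7\right)\right)\right) \frac{1}{2220} = \left(33 - \frac{7 \left(34 - \frac{7}{4}\right)}{4}\right) \frac{1}{2220} = \left(33 - \frac{903}{16}\right) \frac{1}{2220} = \left(- \frac{375}{16}\right) \frac{1}{2220} = - \frac{25}{2368}$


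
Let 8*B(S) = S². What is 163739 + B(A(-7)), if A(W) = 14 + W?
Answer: 1309961/8 ≈ 1.6375e+5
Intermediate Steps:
B(S) = S²/8
163739 + B(A(-7)) = 163739 + (14 - 7)²/8 = 163739 + (⅛)*7² = 163739 + (⅛)*49 = 163739 + 49/8 = 1309961/8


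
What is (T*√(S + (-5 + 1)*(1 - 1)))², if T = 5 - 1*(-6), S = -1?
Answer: -121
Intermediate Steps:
T = 11 (T = 5 + 6 = 11)
(T*√(S + (-5 + 1)*(1 - 1)))² = (11*√(-1 + (-5 + 1)*(1 - 1)))² = (11*√(-1 - 4*0))² = (11*√(-1 + 0))² = (11*√(-1))² = (11*I)² = -121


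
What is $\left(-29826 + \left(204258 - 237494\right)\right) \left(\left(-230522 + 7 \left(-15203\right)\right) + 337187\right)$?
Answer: $-15387128$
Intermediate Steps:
$\left(-29826 + \left(204258 - 237494\right)\right) \left(\left(-230522 + 7 \left(-15203\right)\right) + 337187\right) = \left(-29826 + \left(204258 - 237494\right)\right) \left(\left(-230522 - 106421\right) + 337187\right) = \left(-29826 - 33236\right) \left(-336943 + 337187\right) = \left(-63062\right) 244 = -15387128$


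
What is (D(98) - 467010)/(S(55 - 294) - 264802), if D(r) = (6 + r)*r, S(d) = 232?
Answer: 228409/132285 ≈ 1.7266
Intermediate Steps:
D(r) = r*(6 + r)
(D(98) - 467010)/(S(55 - 294) - 264802) = (98*(6 + 98) - 467010)/(232 - 264802) = (98*104 - 467010)/(-264570) = (10192 - 467010)*(-1/264570) = -456818*(-1/264570) = 228409/132285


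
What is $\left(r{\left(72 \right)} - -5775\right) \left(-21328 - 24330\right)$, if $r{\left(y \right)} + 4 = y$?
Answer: $-266779694$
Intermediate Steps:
$r{\left(y \right)} = -4 + y$
$\left(r{\left(72 \right)} - -5775\right) \left(-21328 - 24330\right) = \left(\left(-4 + 72\right) - -5775\right) \left(-21328 - 24330\right) = \left(68 + 5775\right) \left(-45658\right) = 5843 \left(-45658\right) = -266779694$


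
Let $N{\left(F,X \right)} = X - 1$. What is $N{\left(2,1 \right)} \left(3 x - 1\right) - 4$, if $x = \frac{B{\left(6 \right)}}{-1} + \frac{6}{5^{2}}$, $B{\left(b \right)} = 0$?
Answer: $-4$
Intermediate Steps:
$N{\left(F,X \right)} = -1 + X$
$x = \frac{6}{25}$ ($x = \frac{0}{-1} + \frac{6}{5^{2}} = 0 \left(-1\right) + \frac{6}{25} = 0 + 6 \cdot \frac{1}{25} = 0 + \frac{6}{25} = \frac{6}{25} \approx 0.24$)
$N{\left(2,1 \right)} \left(3 x - 1\right) - 4 = \left(-1 + 1\right) \left(3 \cdot \frac{6}{25} - 1\right) - 4 = 0 \left(\frac{18}{25} - 1\right) - 4 = 0 \left(- \frac{7}{25}\right) - 4 = 0 - 4 = -4$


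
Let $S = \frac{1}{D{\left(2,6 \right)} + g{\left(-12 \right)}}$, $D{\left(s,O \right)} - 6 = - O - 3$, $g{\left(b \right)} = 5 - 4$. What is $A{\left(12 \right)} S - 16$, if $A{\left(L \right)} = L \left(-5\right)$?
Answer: $14$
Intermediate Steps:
$g{\left(b \right)} = 1$ ($g{\left(b \right)} = 5 - 4 = 1$)
$A{\left(L \right)} = - 5 L$
$D{\left(s,O \right)} = 3 - O$ ($D{\left(s,O \right)} = 6 - \left(3 + O\right) = 3 - O$)
$S = - \frac{1}{2}$ ($S = \frac{1}{\left(3 - 6\right) + 1} = \frac{1}{-3 + 1} = \frac{1}{-2} = - \frac{1}{2} \approx -0.5$)
$A{\left(12 \right)} S - 16 = \left(-5\right) 12 \left(- \frac{1}{2}\right) - 16 = \left(-60\right) \left(- \frac{1}{2}\right) - 16 = 30 - 16 = 14$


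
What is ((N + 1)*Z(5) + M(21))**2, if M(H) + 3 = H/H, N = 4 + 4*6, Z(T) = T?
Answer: 20449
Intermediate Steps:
N = 28 (N = 4 + 24 = 28)
M(H) = -2 (M(H) = -3 + H/H = -3 + 1 = -2)
((N + 1)*Z(5) + M(21))**2 = ((28 + 1)*5 - 2)**2 = (29*5 - 2)**2 = (145 - 2)**2 = 143**2 = 20449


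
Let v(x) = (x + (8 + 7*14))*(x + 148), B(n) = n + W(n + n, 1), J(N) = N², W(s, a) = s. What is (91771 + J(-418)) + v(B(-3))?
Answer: 279978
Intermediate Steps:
B(n) = 3*n (B(n) = n + (n + n) = n + 2*n = 3*n)
v(x) = (106 + x)*(148 + x) (v(x) = (x + (8 + 98))*(148 + x) = (x + 106)*(148 + x) = (106 + x)*(148 + x))
(91771 + J(-418)) + v(B(-3)) = (91771 + (-418)²) + (15688 + (3*(-3))² + 254*(3*(-3))) = (91771 + 174724) + (15688 + (-9)² + 254*(-9)) = 266495 + (15688 + 81 - 2286) = 266495 + 13483 = 279978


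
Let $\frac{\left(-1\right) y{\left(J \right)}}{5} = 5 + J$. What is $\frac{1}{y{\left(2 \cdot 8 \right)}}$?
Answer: $- \frac{1}{105} \approx -0.0095238$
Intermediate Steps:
$y{\left(J \right)} = -25 - 5 J$ ($y{\left(J \right)} = - 5 \left(5 + J\right) = -25 - 5 J$)
$\frac{1}{y{\left(2 \cdot 8 \right)}} = \frac{1}{-25 - 5 \cdot 2 \cdot 8} = \frac{1}{-25 - 80} = \frac{1}{-105} = - \frac{1}{105}$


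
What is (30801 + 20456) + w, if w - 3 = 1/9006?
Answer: 461647561/9006 ≈ 51260.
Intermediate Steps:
w = 27019/9006 (w = 3 + 1/9006 = 27019/9006 ≈ 3.0001)
(30801 + 20456) + w = (30801 + 20456) + 27019/9006 = 51257 + 27019/9006 = 461647561/9006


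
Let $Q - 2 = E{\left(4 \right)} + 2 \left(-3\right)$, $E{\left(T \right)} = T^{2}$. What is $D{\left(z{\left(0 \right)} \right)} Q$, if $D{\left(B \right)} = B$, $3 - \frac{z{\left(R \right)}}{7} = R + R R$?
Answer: $252$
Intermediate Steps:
$z{\left(R \right)} = 21 - 7 R - 7 R^{2}$ ($z{\left(R \right)} = 21 - 7 \left(R + R R\right) = 21 - 7 \left(R + R^{2}\right) = 21 - \left(7 R + 7 R^{2}\right) = 21 - 7 R - 7 R^{2}$)
$Q = 12$ ($Q = 2 + \left(4^{2} + 2 \left(-3\right)\right) = 2 + \left(16 - 6\right) = 2 + 10 = 12$)
$D{\left(z{\left(0 \right)} \right)} Q = \left(21 - 0 - 7 \cdot 0^{2}\right) 12 = \left(21 + 0 - 0\right) 12 = \left(21 + 0 + 0\right) 12 = 21 \cdot 12 = 252$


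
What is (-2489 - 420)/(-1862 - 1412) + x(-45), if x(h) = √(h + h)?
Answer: 2909/3274 + 3*I*√10 ≈ 0.88852 + 9.4868*I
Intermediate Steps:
x(h) = √2*√h (x(h) = √(2*h) = √2*√h)
(-2489 - 420)/(-1862 - 1412) + x(-45) = (-2489 - 420)/(-1862 - 1412) + √2*√(-45) = -2909/(-3274) + √2*(3*I*√5) = -2909*(-1/3274) + 3*I*√10 = 2909/3274 + 3*I*√10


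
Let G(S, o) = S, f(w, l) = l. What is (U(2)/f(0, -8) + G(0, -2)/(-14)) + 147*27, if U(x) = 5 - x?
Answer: 31749/8 ≈ 3968.6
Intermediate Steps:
(U(2)/f(0, -8) + G(0, -2)/(-14)) + 147*27 = ((5 - 1*2)/(-8) + 0/(-14)) + 147*27 = ((5 - 2)*(-⅛) + 0*(-1/14)) + 3969 = (3*(-⅛) + 0) + 3969 = (-3/8 + 0) + 3969 = -3/8 + 3969 = 31749/8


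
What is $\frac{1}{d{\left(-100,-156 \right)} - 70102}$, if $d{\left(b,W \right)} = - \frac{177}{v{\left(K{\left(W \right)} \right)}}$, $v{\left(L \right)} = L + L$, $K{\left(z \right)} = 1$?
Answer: $- \frac{2}{140381} \approx -1.4247 \cdot 10^{-5}$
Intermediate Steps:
$v{\left(L \right)} = 2 L$
$d{\left(b,W \right)} = - \frac{177}{2}$ ($d{\left(b,W \right)} = - \frac{177}{2 \cdot 1} = - \frac{177}{2}$)
$\frac{1}{d{\left(-100,-156 \right)} - 70102} = \frac{1}{- \frac{177}{2} - 70102} = \frac{1}{- \frac{140381}{2}} = - \frac{2}{140381}$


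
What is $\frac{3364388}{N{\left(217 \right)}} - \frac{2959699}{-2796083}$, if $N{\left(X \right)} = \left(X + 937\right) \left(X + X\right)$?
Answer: $\frac{2722357975142}{350094756347} \approx 7.7761$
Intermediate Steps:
$N{\left(X \right)} = 2 X \left(937 + X\right)$ ($N{\left(X \right)} = \left(937 + X\right) 2 X = 2 X \left(937 + X\right)$)
$\frac{3364388}{N{\left(217 \right)}} - \frac{2959699}{-2796083} = \frac{3364388}{2 \cdot 217 \left(937 + 217\right)} - \frac{2959699}{-2796083} = \frac{3364388}{2 \cdot 217 \cdot 1154} - - \frac{2959699}{2796083} = \frac{3364388}{500836} + \frac{2959699}{2796083} = 3364388 \cdot \frac{1}{500836} + \frac{2959699}{2796083} = \frac{841097}{125209} + \frac{2959699}{2796083} = \frac{2722357975142}{350094756347}$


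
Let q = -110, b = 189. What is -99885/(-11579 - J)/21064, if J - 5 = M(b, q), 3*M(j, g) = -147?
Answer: 6659/16198216 ≈ 0.00041109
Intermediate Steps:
M(j, g) = -49 (M(j, g) = (⅓)*(-147) = -49)
J = -44 (J = 5 - 49 = -44)
-99885/(-11579 - J)/21064 = -99885/(-11579 - 1*(-44))/21064 = -99885/(-11579 + 44)*(1/21064) = -99885/(-11535)*(1/21064) = -99885*(-1/11535)*(1/21064) = (6659/769)*(1/21064) = 6659/16198216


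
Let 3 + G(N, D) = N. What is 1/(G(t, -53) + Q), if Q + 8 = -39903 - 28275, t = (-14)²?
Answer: -1/67993 ≈ -1.4707e-5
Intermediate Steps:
t = 196
G(N, D) = -3 + N
Q = -68186 (Q = -8 + (-39903 - 28275) = -8 - 68178 = -68186)
1/(G(t, -53) + Q) = 1/((-3 + 196) - 68186) = 1/(193 - 68186) = 1/(-67993) = -1/67993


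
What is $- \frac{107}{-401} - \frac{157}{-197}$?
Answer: $\frac{84036}{78997} \approx 1.0638$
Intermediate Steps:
$- \frac{107}{-401} - \frac{157}{-197} = \left(-107\right) \left(- \frac{1}{401}\right) - - \frac{157}{197} = \frac{107}{401} + \frac{157}{197} = \frac{84036}{78997}$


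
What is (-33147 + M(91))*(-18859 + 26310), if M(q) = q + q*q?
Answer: -184598525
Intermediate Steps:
M(q) = q + q²
(-33147 + M(91))*(-18859 + 26310) = (-33147 + 91*(1 + 91))*(-18859 + 26310) = (-33147 + 91*92)*7451 = (-33147 + 8372)*7451 = -24775*7451 = -184598525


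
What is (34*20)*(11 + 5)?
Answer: 10880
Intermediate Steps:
(34*20)*(11 + 5) = 680*16 = 10880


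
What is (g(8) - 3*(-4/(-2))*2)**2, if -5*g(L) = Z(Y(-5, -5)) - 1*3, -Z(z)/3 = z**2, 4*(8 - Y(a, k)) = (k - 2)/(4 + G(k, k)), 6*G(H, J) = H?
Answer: 55021677489/52128400 ≈ 1055.5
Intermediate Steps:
G(H, J) = H/6
Y(a, k) = 8 - (-2 + k)/(4*(4 + k/6)) (Y(a, k) = 8 - (k - 2)/(4*(4 + k/6)) = 8 - (-2 + k)/(4*(4 + k/6)))
Z(z) = -3*z**2
g(L) = 321207/7220 (g(L) = -(-3*169*(30 - 5)**2/(4*(24 - 5)**2) - 1*3)/5 = -(-3*((13/2)*25/19)**2 - 3)/5 = -(-3*((13/2)*(1/19)*25)**2 - 3)/5 = -(-3*(325/38)**2 - 3)/5 = -(-3*105625/1444 - 3)/5 = -(-316875/1444 - 3)/5 = -1/5*(-321207/1444) = 321207/7220)
(g(8) - 3*(-4/(-2))*2)**2 = (321207/7220 - 3*(-4/(-2))*2)**2 = (321207/7220 - 3*(-4*(-1/2))*2)**2 = (321207/7220 - 3*2*2)**2 = (321207/7220 - 6*2)**2 = (321207/7220 - 1*12)**2 = (321207/7220 - 12)**2 = (234567/7220)**2 = 55021677489/52128400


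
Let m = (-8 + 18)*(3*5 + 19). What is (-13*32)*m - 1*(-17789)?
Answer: -123651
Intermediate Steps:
m = 340 (m = 10*(15 + 19) = 10*34 = 340)
(-13*32)*m - 1*(-17789) = -13*32*340 - 1*(-17789) = -416*340 + 17789 = -141440 + 17789 = -123651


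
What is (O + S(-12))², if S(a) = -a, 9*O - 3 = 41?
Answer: 23104/81 ≈ 285.23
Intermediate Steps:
O = 44/9 (O = ⅓ + (⅑)*41 = ⅓ + 41/9 = 44/9 ≈ 4.8889)
(O + S(-12))² = (44/9 - 1*(-12))² = (44/9 + 12)² = (152/9)² = 23104/81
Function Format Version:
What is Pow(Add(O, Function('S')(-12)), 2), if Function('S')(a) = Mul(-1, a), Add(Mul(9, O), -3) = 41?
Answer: Rational(23104, 81) ≈ 285.23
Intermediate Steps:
O = Rational(44, 9) (O = Add(Rational(1, 3), Mul(Rational(1, 9), 41)) = Add(Rational(1, 3), Rational(41, 9)) = Rational(44, 9) ≈ 4.8889)
Pow(Add(O, Function('S')(-12)), 2) = Pow(Add(Rational(44, 9), Mul(-1, -12)), 2) = Pow(Add(Rational(44, 9), 12), 2) = Pow(Rational(152, 9), 2) = Rational(23104, 81)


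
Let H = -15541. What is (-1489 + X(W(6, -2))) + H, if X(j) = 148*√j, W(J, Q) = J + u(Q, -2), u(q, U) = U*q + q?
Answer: -17030 + 296*√2 ≈ -16611.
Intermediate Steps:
u(q, U) = q + U*q
W(J, Q) = J - Q (W(J, Q) = J + Q*(1 - 2) = J + Q*(-1) = J - Q)
(-1489 + X(W(6, -2))) + H = (-1489 + 148*√(6 - 1*(-2))) - 15541 = (-1489 + 148*√(6 + 2)) - 15541 = (-1489 + 148*√8) - 15541 = (-1489 + 148*(2*√2)) - 15541 = (-1489 + 296*√2) - 15541 = -17030 + 296*√2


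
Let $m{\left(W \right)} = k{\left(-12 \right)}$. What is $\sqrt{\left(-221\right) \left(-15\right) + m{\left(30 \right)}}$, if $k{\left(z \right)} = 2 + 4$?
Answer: $9 \sqrt{41} \approx 57.628$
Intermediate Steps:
$k{\left(z \right)} = 6$
$m{\left(W \right)} = 6$
$\sqrt{\left(-221\right) \left(-15\right) + m{\left(30 \right)}} = \sqrt{\left(-221\right) \left(-15\right) + 6} = \sqrt{3315 + 6} = \sqrt{3321} = 9 \sqrt{41}$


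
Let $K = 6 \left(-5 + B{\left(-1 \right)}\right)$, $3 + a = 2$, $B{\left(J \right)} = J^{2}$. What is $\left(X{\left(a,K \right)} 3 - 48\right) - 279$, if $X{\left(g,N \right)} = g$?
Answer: $-330$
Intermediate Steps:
$a = -1$ ($a = -3 + 2 = -1$)
$K = -24$ ($K = 6 \left(-5 + \left(-1\right)^{2}\right) = 6 \left(-5 + 1\right) = 6 \left(-4\right) = -24$)
$\left(X{\left(a,K \right)} 3 - 48\right) - 279 = \left(\left(-1\right) 3 - 48\right) - 279 = \left(-3 - 48\right) - 279 = -51 - 279 = -330$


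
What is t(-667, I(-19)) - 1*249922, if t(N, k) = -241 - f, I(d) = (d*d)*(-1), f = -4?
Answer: -250159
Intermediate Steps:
I(d) = -d² (I(d) = d²*(-1) = -d²)
t(N, k) = -237 (t(N, k) = -241 - 1*(-4) = -241 + 4 = -237)
t(-667, I(-19)) - 1*249922 = -237 - 1*249922 = -237 - 249922 = -250159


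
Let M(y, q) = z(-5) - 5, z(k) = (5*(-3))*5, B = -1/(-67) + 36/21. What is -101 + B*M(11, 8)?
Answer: -112249/469 ≈ -239.34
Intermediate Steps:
B = 811/469 (B = -1*(-1/67) + 36*(1/21) = 1/67 + 12/7 = 811/469 ≈ 1.7292)
z(k) = -75 (z(k) = -15*5 = -75)
M(y, q) = -80 (M(y, q) = -75 - 5 = -80)
-101 + B*M(11, 8) = -101 + (811/469)*(-80) = -101 - 64880/469 = -112249/469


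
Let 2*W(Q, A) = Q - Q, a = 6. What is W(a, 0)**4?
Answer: 0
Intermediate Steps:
W(Q, A) = 0 (W(Q, A) = (Q - Q)/2 = (1/2)*0 = 0)
W(a, 0)**4 = 0**4 = 0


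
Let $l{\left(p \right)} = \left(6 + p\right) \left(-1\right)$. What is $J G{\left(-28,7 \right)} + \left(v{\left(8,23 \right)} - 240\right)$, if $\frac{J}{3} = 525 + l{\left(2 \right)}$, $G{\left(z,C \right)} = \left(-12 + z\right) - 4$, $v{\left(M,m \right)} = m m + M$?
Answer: $-67947$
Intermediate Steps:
$v{\left(M,m \right)} = M + m^{2}$ ($v{\left(M,m \right)} = m^{2} + M = M + m^{2}$)
$l{\left(p \right)} = -6 - p$
$G{\left(z,C \right)} = -16 + z$
$J = 1551$ ($J = 3 \left(525 - 8\right) = 3 \cdot 517 = 1551$)
$J G{\left(-28,7 \right)} + \left(v{\left(8,23 \right)} - 240\right) = 1551 \left(-16 - 28\right) + \left(\left(8 + 23^{2}\right) - 240\right) = 1551 \left(-44\right) + \left(\left(8 + 529\right) - 240\right) = -68244 + \left(537 - 240\right) = -68244 + 297 = -67947$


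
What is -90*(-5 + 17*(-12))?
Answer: 18810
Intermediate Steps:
-90*(-5 + 17*(-12)) = -90*(-5 - 204) = -90*(-209) = 18810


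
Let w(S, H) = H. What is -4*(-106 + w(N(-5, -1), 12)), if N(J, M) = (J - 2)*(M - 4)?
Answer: 376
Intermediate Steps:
N(J, M) = (-4 + M)*(-2 + J) (N(J, M) = (-2 + J)*(-4 + M) = (-4 + M)*(-2 + J))
-4*(-106 + w(N(-5, -1), 12)) = -4*(-106 + 12) = -4*(-94) = 376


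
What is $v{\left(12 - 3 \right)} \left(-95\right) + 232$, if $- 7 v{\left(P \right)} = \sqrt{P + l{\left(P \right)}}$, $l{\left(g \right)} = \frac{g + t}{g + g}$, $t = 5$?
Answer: $232 + \frac{190 \sqrt{22}}{21} \approx 274.44$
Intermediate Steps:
$l{\left(g \right)} = \frac{5 + g}{2 g}$ ($l{\left(g \right)} = \frac{g + 5}{g + g} = \frac{5 + g}{2 g}$)
$v{\left(P \right)} = - \frac{\sqrt{P + \frac{5 + P}{2 P}}}{7}$
$v{\left(12 - 3 \right)} \left(-95\right) + 232 = - \frac{\sqrt{2 + 4 \left(12 - 3\right) + \frac{10}{12 - 3}}}{14} \left(-95\right) + 232 = - \frac{\sqrt{2 + 4 \cdot 9 + \frac{10}{9}}}{14} \left(-95\right) + 232 = - \frac{\sqrt{2 + 36 + 10 \cdot \frac{1}{9}}}{14} \left(-95\right) + 232 = - \frac{\sqrt{2 + 36 + \frac{10}{9}}}{14} \left(-95\right) + 232 = - \frac{\sqrt{\frac{352}{9}}}{14} \left(-95\right) + 232 = - \frac{\frac{4}{3} \sqrt{22}}{14} \left(-95\right) + 232 = - \frac{2 \sqrt{22}}{21} \left(-95\right) + 232 = \frac{190 \sqrt{22}}{21} + 232 = 232 + \frac{190 \sqrt{22}}{21}$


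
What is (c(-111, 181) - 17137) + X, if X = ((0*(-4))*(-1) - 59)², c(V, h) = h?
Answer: -13475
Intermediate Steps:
X = 3481 (X = (0*(-1) - 59)² = (0 - 59)² = (-59)² = 3481)
(c(-111, 181) - 17137) + X = (181 - 17137) + 3481 = -16956 + 3481 = -13475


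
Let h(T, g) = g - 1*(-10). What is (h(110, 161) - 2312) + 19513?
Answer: 17372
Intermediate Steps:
h(T, g) = 10 + g (h(T, g) = g + 10 = 10 + g)
(h(110, 161) - 2312) + 19513 = ((10 + 161) - 2312) + 19513 = (171 - 2312) + 19513 = -2141 + 19513 = 17372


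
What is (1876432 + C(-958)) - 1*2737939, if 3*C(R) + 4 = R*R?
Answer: -555587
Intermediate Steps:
C(R) = -4/3 + R**2/3 (C(R) = -4/3 + (R*R)/3 = -4/3 + R**2/3)
(1876432 + C(-958)) - 1*2737939 = (1876432 + (-4/3 + (1/3)*(-958)**2)) - 1*2737939 = (1876432 + (-4/3 + (1/3)*917764)) - 2737939 = (1876432 + (-4/3 + 917764/3)) - 2737939 = (1876432 + 305920) - 2737939 = 2182352 - 2737939 = -555587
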